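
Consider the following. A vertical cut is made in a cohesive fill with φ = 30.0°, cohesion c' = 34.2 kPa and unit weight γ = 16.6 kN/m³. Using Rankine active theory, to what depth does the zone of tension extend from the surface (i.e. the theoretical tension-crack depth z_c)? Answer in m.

K_a = tan²(45° − 30.0°/2) = 0.3333; √K_a = 0.5774.
The active pressure is zero where K_a γ z = 2c√K_a, so z_c = 2c/(γ√K_a) = 2×34.2/(16.6×0.5774) = 7.137 m.

7.14 m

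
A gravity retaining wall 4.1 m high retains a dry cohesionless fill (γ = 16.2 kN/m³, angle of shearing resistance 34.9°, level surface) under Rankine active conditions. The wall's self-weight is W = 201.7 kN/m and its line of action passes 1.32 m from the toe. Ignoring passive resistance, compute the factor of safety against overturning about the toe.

5.26

K_a = tan²(45° − 34.9°/2) = 0.2721.
P_a = ½K_aγH² = 0.5×0.2721×16.2×4.1² = 37.06 kN/m, acting at H/3 = 1.367 m above the base.
Overturning moment M_o = P_a × H/3 = 37.06 × 1.367 = 50.64.
Resisting moment M_r = W × 1.32 = 201.7 × 1.32 = 266.2.
FS_overturning = M_r/M_o = 266.2/50.64 = 5.257.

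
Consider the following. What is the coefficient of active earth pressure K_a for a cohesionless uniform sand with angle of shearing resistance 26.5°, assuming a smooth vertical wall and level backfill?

0.383

K_a = tan²(45° − φ/2) = tan²(31.75°) = 0.3829.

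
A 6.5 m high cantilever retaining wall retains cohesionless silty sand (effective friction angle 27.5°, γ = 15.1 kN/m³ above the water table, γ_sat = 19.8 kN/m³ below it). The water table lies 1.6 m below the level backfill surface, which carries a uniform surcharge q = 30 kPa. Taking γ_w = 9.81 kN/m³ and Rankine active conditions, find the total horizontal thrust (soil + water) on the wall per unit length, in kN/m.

284 kN/m

K_a = tan²(45° − φ/2) = 0.3682.
γ' = 19.8 − 9.81 = 9.990 kN/m³. h₂ = H − d_w = 4.9 m.
σ'_h: at surface K_a·q = 11.05; at WT K_a(q+γd_w) = 19.94; at base K_a(q+γd_w+γ'h₂) = 37.97 kPa.
P₁ = ½(11.05+19.94)×1.6 = 24.79; P₂ = ½(19.94+37.97)×4.9 = 141.9; P_w = ½γ_w h₂² = 117.8.
Total = 24.79+141.9+117.8 = 284.4 kN/m.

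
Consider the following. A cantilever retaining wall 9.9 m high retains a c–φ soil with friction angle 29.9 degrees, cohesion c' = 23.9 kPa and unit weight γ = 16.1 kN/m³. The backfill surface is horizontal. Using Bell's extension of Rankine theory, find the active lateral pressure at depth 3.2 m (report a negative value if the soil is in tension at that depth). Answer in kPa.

-10.4 kPa

K_a = (1 − sin φ)/(1 + sin φ) = 0.3347.
σ_a = K_a γ z − 2c√K_a = 0.3347×16.1×3.2 − 2×23.9×0.5785 = -10.41 kPa.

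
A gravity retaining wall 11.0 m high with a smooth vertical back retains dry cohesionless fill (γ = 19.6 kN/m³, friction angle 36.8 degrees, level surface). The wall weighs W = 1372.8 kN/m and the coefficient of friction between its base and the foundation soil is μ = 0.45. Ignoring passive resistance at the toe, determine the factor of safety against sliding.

K_a = tan²(45° − 36.8°/2) = 0.2508.
P_a = ½K_aγH² = 0.5×0.2508×19.6×11.0² = 297.4 kN/m, acting at H/3 = 3.667 m above the base.
FS_sliding = μW / P_a = 0.45×1372.8 / 297.4 = 2.078.

2.08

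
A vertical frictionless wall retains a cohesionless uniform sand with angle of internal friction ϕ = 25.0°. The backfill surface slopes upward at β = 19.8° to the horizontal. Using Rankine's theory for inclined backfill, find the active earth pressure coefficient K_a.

K_a = cos β · (cos β − √(cos²β − cos²φ)) / (cos β + √(cos²β − cos²φ)).
cos β = 0.9409, cos φ = 0.9063, √(cos²β − cos²φ) = 0.2527.
K_a = 0.9409 × (0.9409 − 0.2527)/(0.9409 + 0.2527) = 0.5425.

0.542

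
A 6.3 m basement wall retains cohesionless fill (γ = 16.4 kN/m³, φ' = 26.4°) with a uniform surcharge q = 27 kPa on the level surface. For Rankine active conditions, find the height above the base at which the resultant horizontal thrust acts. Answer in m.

K_a = 0.3844.
Triangular part P₁ = ½K_aγH² = 125.1 at H/3 = 2.100 m; rectangular part P₂ = K_a q H = 65.39 at H/2 = 3.150 m.
ȳ = (P₁·2.100 + P₂·3.150)/(P₁+P₂) = 2.460 m.

2.46 m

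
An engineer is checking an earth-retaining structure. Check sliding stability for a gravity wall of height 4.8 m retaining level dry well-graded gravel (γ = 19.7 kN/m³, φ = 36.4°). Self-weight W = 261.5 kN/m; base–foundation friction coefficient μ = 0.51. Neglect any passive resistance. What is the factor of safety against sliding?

2.30

K_a = tan²(45° − 36.4°/2) = 0.2552.
P_a = ½K_aγH² = 0.5×0.2552×19.7×4.8² = 57.91 kN/m, acting at H/3 = 1.600 m above the base.
FS_sliding = μW / P_a = 0.51×261.5 / 57.91 = 2.303.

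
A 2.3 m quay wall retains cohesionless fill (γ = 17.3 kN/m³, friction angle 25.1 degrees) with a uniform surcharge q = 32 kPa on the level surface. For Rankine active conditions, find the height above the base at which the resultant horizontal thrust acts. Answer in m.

1.00 m

K_a = 0.4043.
Triangular part P₁ = ½K_aγH² = 18.50 at H/3 = 0.7667 m; rectangular part P₂ = K_a q H = 29.76 at H/2 = 1.150 m.
ȳ = (P₁·0.7667 + P₂·1.150)/(P₁+P₂) = 1.003 m.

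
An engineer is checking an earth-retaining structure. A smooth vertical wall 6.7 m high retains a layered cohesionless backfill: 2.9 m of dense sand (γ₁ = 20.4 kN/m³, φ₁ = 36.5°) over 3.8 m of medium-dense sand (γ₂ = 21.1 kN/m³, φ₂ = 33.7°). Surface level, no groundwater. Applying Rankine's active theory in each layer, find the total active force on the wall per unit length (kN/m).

130 kN/m

K_a1 = tan²(45°−36.5°/2) = 0.2541; K_a2 = tan²(45°−33.7°/2) = 0.2863.
Layer 1: σ at base = K_a1 γ₁ h₁ = 15.03 kPa; P₁ = ½×15.03×2.9 = 21.79.
Layer 2: σ_v at top = γ₁h₁ = 59.16; σ_h top = K_a2×59.16 = 16.94; σ_h base = K_a2×(59.16+21.1×3.8) = 39.89.
P₂ = ½(16.94+39.89)×3.8 = 108.0. Total P_a = 21.79+108.0 = 129.8 kN/m.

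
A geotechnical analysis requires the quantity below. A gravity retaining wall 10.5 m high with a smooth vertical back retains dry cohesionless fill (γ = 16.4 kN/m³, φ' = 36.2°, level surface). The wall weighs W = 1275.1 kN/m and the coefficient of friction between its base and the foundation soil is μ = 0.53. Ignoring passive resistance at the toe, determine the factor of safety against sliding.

K_a = tan²(45° − 36.2°/2) = 0.2574.
P_a = ½K_aγH² = 0.5×0.2574×16.4×10.5² = 232.7 kN/m, acting at H/3 = 3.500 m above the base.
FS_sliding = μW / P_a = 0.53×1275.1 / 232.7 = 2.904.

2.90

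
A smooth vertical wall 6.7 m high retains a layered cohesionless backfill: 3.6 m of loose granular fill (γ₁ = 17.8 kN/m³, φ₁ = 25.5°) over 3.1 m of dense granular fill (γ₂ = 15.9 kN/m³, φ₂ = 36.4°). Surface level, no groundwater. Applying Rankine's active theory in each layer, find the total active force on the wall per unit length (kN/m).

K_a1 = tan²(45°−25.5°/2) = 0.3981; K_a2 = tan²(45°−36.4°/2) = 0.2552.
Layer 1: σ at base = K_a1 γ₁ h₁ = 25.51 kPa; P₁ = ½×25.51×3.6 = 45.92.
Layer 2: σ_v at top = γ₁h₁ = 64.08; σ_h top = K_a2×64.08 = 16.35; σ_h base = K_a2×(64.08+15.9×3.1) = 28.93.
P₂ = ½(16.35+28.93)×3.1 = 70.18. Total P_a = 45.92+70.18 = 116.1 kN/m.

116 kN/m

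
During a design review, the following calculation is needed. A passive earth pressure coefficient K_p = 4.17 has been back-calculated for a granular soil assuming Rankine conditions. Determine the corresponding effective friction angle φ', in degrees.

K_p = (1+sin φ)/(1−sin φ) ⇒ sin φ = (K_p − 1)/(K_p + 1) = 0.6132.
φ = arcsin(0.6132) = 37.82°.

37.8°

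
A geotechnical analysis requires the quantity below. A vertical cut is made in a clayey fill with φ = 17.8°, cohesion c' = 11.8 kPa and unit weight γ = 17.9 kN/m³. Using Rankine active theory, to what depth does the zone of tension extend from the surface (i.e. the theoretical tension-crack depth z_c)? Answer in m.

1.81 m

K_a = tan²(45° − 17.8°/2) = 0.5318; √K_a = 0.7292.
The active pressure is zero where K_a γ z = 2c√K_a, so z_c = 2c/(γ√K_a) = 2×11.8/(17.9×0.7292) = 1.808 m.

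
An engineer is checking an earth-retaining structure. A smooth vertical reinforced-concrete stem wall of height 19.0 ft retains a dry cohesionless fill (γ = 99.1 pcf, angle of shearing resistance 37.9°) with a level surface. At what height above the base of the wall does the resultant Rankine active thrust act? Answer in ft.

6.33 ft

K_a = 0.2389.
The pressure distribution is triangular, so the resultant acts at H/3 above the base = 19.0/3 = 6.333 ft.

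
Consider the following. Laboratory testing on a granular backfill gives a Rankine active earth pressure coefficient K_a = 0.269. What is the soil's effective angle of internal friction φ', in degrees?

K_a = tan²(45° − φ/2) ⇒ 45° − φ/2 = arctan(√0.269) = 27.41°.
φ = 2(45° − 27.41°) = 35.17°.

35.2°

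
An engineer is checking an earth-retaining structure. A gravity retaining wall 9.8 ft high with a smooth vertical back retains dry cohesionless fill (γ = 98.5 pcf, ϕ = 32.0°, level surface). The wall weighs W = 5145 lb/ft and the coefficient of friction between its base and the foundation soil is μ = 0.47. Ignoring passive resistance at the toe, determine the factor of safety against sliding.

1.66

K_a = tan²(45° − 32.0°/2) = 0.3073.
P_a = ½K_aγH² = 0.5×0.3073×98.5×9.8² = 1453 lb/ft, acting at H/3 = 3.267 ft above the base.
FS_sliding = μW / P_a = 0.47×5145 / 1453 = 1.664.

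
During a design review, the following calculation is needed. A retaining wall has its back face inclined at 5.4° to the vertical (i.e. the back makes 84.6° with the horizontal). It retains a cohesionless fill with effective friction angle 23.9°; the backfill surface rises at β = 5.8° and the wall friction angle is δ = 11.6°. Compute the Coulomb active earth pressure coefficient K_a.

0.461

K_a = sin²(α+φ) / [sin²α · sin(α−δ) · (1 + √{sin(φ+δ)sin(φ−β) / (sin(α−δ)sin(α+β))})²].
With α = 84.6°, φ = 23.9°, δ = 11.6°, β = 5.8°: K_a = 0.4612.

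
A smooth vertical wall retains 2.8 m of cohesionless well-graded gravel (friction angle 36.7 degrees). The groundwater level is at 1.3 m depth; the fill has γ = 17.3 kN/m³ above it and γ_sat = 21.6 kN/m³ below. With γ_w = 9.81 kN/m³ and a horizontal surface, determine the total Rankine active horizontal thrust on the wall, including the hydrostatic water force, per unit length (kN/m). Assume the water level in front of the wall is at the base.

K_a = tan²(45° − φ/2) = 0.2519.
γ' = 21.6 − 9.81 = 11.79 kN/m³. Depth below WT = 1.5 m.
σ'_h at WT = K_a γ d_w = 5.664 kPa; at base = 5.664 + K_a γ' × 1.5 = 10.12 kPa.
P₁ (0–1.3 m) = ½×5.664×1.3 = 3.682. P₂ (1.3–2.8 m) = ½(5.664+10.12)×1.5 = 11.84.
P_w = ½ γ_w h₂² = 0.5×9.81×1.5² = 11.04. Total = 3.682+11.84+11.04 = 26.56 kN/m.

26.6 kN/m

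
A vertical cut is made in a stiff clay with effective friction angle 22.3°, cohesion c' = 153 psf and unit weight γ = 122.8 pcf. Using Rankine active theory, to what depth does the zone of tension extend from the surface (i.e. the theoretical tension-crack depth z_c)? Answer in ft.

3.72 ft

K_a = tan²(45° − 22.3°/2) = 0.4498; √K_a = 0.6707.
The active pressure is zero where K_a γ z = 2c√K_a, so z_c = 2c/(γ√K_a) = 2×153/(122.8×0.6707) = 3.715 ft.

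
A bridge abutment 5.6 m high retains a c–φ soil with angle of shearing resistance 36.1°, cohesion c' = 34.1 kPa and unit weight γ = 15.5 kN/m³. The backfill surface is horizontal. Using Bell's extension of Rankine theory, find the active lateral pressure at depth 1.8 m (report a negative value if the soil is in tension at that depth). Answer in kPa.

-27.5 kPa

K_a = (1 − sin φ)/(1 + sin φ) = 0.2585.
σ_a = K_a γ z − 2c√K_a = 0.2585×15.5×1.8 − 2×34.1×0.5084 = -27.46 kPa.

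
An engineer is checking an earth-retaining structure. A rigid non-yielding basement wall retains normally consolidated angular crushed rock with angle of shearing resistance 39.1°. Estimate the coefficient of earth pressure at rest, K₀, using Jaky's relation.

K₀ = 1 − sin φ' = 1 − sin 39.1° = 0.3693.

0.369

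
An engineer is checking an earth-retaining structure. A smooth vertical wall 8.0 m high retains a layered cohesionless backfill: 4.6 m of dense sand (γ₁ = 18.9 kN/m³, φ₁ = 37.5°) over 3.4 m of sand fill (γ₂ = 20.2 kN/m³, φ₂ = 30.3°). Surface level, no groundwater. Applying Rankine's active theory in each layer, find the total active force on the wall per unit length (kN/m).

184 kN/m

K_a1 = tan²(45°−37.5°/2) = 0.2432; K_a2 = tan²(45°−30.3°/2) = 0.3293.
Layer 1: σ at base = K_a1 γ₁ h₁ = 21.14 kPa; P₁ = ½×21.14×4.6 = 48.63.
Layer 2: σ_v at top = γ₁h₁ = 86.94; σ_h top = K_a2×86.94 = 28.63; σ_h base = K_a2×(86.94+20.2×3.4) = 51.25.
P₂ = ½(28.63+51.25)×3.4 = 135.8. Total P_a = 48.63+135.8 = 184.4 kN/m.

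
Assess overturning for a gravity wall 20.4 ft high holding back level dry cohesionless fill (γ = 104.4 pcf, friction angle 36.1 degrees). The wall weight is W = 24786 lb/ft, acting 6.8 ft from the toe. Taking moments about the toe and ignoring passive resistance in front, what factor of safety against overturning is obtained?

K_a = tan²(45° − 36.1°/2) = 0.2585.
P_a = ½K_aγH² = 0.5×0.2585×104.4×20.4² = 5615 lb/ft, acting at H/3 = 6.800 ft above the base.
Overturning moment M_o = P_a × H/3 = 5615 × 6.800 = 38190.
Resisting moment M_r = W × 6.8 = 24786 × 6.8 = 168500.
FS_overturning = M_r/M_o = 168500/38190 = 4.414.

4.41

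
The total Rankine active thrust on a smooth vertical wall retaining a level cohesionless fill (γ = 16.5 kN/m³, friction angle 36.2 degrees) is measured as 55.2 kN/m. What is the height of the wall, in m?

5.10 m

K_a = 0.2574. P_a = ½ K_a γ H² ⇒ H = √(2P_a/(K_a γ)).
H = √(2×55.2/(0.2574×16.5)) = 5.099 m.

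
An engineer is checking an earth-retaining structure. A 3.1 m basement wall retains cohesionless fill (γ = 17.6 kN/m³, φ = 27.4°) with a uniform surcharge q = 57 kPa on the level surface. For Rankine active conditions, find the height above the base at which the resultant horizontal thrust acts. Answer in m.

K_a = 0.3697.
Triangular part P₁ = ½K_aγH² = 31.26 at H/3 = 1.033 m; rectangular part P₂ = K_a q H = 65.32 at H/2 = 1.550 m.
ȳ = (P₁·1.033 + P₂·1.550)/(P₁+P₂) = 1.383 m.

1.38 m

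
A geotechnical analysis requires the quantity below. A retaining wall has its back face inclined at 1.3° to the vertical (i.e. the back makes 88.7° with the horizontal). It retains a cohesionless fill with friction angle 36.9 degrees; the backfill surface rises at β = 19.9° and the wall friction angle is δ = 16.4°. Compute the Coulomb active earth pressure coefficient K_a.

0.305

K_a = sin²(α+φ) / [sin²α · sin(α−δ) · (1 + √{sin(φ+δ)sin(φ−β) / (sin(α−δ)sin(α+β))})²].
With α = 88.7°, φ = 36.9°, δ = 16.4°, β = 19.9°: K_a = 0.3047.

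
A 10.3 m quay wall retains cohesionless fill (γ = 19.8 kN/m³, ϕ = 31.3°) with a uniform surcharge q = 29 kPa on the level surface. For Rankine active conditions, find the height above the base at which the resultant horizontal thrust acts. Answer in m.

K_a = 0.3162.
Triangular part P₁ = ½K_aγH² = 332.1 at H/3 = 3.433 m; rectangular part P₂ = K_a q H = 94.45 at H/2 = 5.150 m.
ȳ = (P₁·3.433 + P₂·5.150)/(P₁+P₂) = 3.813 m.

3.81 m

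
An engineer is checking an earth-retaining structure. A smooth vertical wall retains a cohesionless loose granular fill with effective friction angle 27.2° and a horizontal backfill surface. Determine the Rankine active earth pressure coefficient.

K_a = tan²(45° − φ/2) = tan²(31.40°) = 0.3726.

0.373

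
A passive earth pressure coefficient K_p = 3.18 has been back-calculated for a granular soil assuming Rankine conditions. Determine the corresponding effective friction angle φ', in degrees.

31.4°

K_p = (1+sin φ)/(1−sin φ) ⇒ sin φ = (K_p − 1)/(K_p + 1) = 0.5215.
φ = arcsin(0.5215) = 31.44°.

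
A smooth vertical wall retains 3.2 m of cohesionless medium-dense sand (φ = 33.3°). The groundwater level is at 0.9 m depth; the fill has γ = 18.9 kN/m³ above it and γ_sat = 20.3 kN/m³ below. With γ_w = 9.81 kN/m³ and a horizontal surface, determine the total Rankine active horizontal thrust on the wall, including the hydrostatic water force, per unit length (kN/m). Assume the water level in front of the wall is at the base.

47.6 kN/m

K_a = tan²(45° − φ/2) = 0.2911.
γ' = 20.3 − 9.81 = 10.49 kN/m³. Depth below WT = 2.3 m.
σ'_h at WT = K_a γ d_w = 4.952 kPa; at base = 4.952 + K_a γ' × 2.3 = 11.98 kPa.
P₁ (0–0.9 m) = ½×4.952×0.9 = 2.229. P₂ (0.9–3.2 m) = ½(4.952+11.98)×2.3 = 19.47.
P_w = ½ γ_w h₂² = 0.5×9.81×2.3² = 25.95. Total = 2.229+19.47+25.95 = 47.64 kN/m.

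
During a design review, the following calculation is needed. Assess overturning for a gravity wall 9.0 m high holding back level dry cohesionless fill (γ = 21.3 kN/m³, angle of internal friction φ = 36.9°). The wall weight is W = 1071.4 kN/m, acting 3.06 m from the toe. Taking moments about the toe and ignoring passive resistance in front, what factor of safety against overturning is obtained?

K_a = tan²(45° − 36.9°/2) = 0.2497.
P_a = ½K_aγH² = 0.5×0.2497×21.3×9.0² = 215.4 kN/m, acting at H/3 = 3.000 m above the base.
Overturning moment M_o = P_a × H/3 = 215.4 × 3.000 = 646.1.
Resisting moment M_r = W × 3.06 = 1071.4 × 3.06 = 3278.
FS_overturning = M_r/M_o = 3278/646.1 = 5.074.

5.07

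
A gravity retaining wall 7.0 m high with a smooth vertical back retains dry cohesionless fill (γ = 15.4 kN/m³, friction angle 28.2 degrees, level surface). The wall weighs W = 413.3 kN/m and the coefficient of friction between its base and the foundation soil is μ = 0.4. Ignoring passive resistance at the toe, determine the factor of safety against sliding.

1.22

K_a = tan²(45° − 28.2°/2) = 0.3582.
P_a = ½K_aγH² = 0.5×0.3582×15.4×7.0² = 135.1 kN/m, acting at H/3 = 2.333 m above the base.
FS_sliding = μW / P_a = 0.4×413.3 / 135.1 = 1.223.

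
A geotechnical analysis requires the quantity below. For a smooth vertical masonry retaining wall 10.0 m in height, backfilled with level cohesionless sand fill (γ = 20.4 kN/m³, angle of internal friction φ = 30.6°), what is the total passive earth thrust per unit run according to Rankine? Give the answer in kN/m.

K_p = tan²(45° + φ/2) = 3.074.
P_p = ½ K_p γ H² = 0.5 × 3.074 × 20.4 × 10.0² = 3135 kN/m.

3140 kN/m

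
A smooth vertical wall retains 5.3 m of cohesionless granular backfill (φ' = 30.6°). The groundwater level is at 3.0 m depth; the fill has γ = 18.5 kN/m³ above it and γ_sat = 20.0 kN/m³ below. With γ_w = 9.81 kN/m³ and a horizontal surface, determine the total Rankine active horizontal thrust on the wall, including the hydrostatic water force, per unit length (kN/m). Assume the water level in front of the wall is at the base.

103 kN/m

K_a = tan²(45° − φ/2) = 0.3253.
γ' = 20.0 − 9.81 = 10.19 kN/m³. Depth below WT = 2.3 m.
σ'_h at WT = K_a γ d_w = 18.06 kPa; at base = 18.06 + K_a γ' × 2.3 = 25.68 kPa.
P₁ (0–3.0 m) = ½×18.06×3.0 = 27.08. P₂ (3.0–5.3 m) = ½(18.06+25.68)×2.3 = 50.30.
P_w = ½ γ_w h₂² = 0.5×9.81×2.3² = 25.95. Total = 27.08+50.30+25.95 = 103.3 kN/m.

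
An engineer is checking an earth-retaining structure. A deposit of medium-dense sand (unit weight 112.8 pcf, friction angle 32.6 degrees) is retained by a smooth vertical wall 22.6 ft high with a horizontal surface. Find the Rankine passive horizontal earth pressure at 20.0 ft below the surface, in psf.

7530 psf

K_p = (1 + sin φ)/(1 − sin φ) = 3.336.
σ_h = K_p γ z = 3.336 × 112.8 × 20.0 = 7527 psf.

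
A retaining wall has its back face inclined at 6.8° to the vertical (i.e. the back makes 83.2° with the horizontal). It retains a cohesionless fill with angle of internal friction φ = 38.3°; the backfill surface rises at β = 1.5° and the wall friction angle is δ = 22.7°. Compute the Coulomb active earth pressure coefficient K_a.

K_a = sin²(α+φ) / [sin²α · sin(α−δ) · (1 + √{sin(φ+δ)sin(φ−β) / (sin(α−δ)sin(α+β))})²].
With α = 83.2°, φ = 38.3°, δ = 22.7°, β = 1.5°: K_a = 0.2681.

0.268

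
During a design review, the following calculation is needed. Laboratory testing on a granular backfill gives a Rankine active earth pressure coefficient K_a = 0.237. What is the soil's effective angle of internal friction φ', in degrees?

K_a = tan²(45° − φ/2) ⇒ 45° − φ/2 = arctan(√0.237) = 25.96°.
φ = 2(45° − 25.96°) = 38.08°.

38.1°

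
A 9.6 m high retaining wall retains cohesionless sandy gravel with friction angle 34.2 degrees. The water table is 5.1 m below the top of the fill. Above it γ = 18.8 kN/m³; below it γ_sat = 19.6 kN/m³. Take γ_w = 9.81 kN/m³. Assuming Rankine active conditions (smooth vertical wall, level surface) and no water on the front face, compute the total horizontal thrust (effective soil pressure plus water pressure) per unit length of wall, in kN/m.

K_a = tan²(45° − φ/2) = 0.2803.
γ' = 19.6 − 9.81 = 9.790 kN/m³. Depth below WT = 4.5 m.
σ'_h at WT = K_a γ d_w = 26.88 kPa; at base = 26.88 + K_a γ' × 4.5 = 39.23 kPa.
P₁ (0–5.1 m) = ½×26.88×5.1 = 68.54. P₂ (5.1–9.6 m) = ½(26.88+39.23)×4.5 = 148.7.
P_w = ½ γ_w h₂² = 0.5×9.81×4.5² = 99.33. Total = 68.54+148.7+99.33 = 316.6 kN/m.

317 kN/m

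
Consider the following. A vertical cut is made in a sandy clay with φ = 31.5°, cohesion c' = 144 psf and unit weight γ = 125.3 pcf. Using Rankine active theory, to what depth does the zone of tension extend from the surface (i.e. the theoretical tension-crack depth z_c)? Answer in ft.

4.10 ft

K_a = tan²(45° − 31.5°/2) = 0.3136; √K_a = 0.5600.
The active pressure is zero where K_a γ z = 2c√K_a, so z_c = 2c/(γ√K_a) = 2×144/(125.3×0.5600) = 4.104 ft.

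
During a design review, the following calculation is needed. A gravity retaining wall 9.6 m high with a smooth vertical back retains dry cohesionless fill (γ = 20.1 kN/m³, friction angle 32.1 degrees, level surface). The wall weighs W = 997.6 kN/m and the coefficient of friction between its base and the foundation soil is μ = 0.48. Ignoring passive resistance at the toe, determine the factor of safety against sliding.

1.69

K_a = tan²(45° − 32.1°/2) = 0.3060.
P_a = ½K_aγH² = 0.5×0.3060×20.1×9.6² = 283.4 kN/m, acting at H/3 = 3.200 m above the base.
FS_sliding = μW / P_a = 0.48×997.6 / 283.4 = 1.690.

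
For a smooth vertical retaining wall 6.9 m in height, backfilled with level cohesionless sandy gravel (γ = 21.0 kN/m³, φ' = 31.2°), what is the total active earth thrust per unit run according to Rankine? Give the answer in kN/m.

159 kN/m

K_a = tan²(45° − φ/2) = 0.3175.
P_a = ½ K_a γ H² = 0.5 × 0.3175 × 21.0 × 6.9² = 158.7 kN/m.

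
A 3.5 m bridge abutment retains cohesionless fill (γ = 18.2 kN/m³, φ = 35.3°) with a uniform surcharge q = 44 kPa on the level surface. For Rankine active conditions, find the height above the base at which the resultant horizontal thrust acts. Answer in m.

K_a = 0.2675.
Triangular part P₁ = ½K_aγH² = 29.82 at H/3 = 1.167 m; rectangular part P₂ = K_a q H = 41.20 at H/2 = 1.750 m.
ȳ = (P₁·1.167 + P₂·1.750)/(P₁+P₂) = 1.505 m.

1.51 m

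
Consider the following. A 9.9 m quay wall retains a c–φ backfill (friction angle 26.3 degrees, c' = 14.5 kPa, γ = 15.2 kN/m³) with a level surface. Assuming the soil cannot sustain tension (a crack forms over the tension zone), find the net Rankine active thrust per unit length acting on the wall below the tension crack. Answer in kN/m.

137 kN/m

K_a = 0.3859; √K_a = 0.6212.
Tension-crack depth z_c = 2c/(γ√K_a) = 2×14.5/(15.2×0.6212) = 3.071 m.
σ_a at base = K_a γ H − 2c√K_a = 0.3859×15.2×9.9 − 2×14.5×0.6212 = 40.06 kPa.
P_a = ½ × 40.06 × (H − z_c) = 0.5×40.06×6.829 = 136.8 kN/m.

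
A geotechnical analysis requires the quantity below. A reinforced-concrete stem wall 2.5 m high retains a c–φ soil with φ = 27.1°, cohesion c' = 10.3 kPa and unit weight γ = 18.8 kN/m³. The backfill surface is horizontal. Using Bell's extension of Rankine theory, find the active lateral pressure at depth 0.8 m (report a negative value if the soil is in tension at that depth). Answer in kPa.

-6.97 kPa

K_a = (1 − sin φ)/(1 + sin φ) = 0.3741.
σ_a = K_a γ z − 2c√K_a = 0.3741×18.8×0.8 − 2×10.3×0.6116 = -6.973 kPa.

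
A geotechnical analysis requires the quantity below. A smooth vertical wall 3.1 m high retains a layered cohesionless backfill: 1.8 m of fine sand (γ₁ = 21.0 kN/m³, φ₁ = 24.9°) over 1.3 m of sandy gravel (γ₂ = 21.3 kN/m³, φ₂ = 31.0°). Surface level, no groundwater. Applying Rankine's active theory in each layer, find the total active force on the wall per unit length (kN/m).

35.4 kN/m

K_a1 = tan²(45°−24.9°/2) = 0.4074; K_a2 = tan²(45°−31.0°/2) = 0.3201.
Layer 1: σ at base = K_a1 γ₁ h₁ = 15.40 kPa; P₁ = ½×15.40×1.8 = 13.86.
Layer 2: σ_v at top = γ₁h₁ = 37.80; σ_h top = K_a2×37.80 = 12.10; σ_h base = K_a2×(37.80+21.3×1.3) = 20.96.
P₂ = ½(12.10+20.96)×1.3 = 21.49. Total P_a = 13.86+21.49 = 35.35 kN/m.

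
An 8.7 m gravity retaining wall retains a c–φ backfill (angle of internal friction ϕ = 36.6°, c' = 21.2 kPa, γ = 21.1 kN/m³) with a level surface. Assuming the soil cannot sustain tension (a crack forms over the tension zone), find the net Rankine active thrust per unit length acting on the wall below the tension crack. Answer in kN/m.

59.1 kN/m

K_a = 0.2530; √K_a = 0.5029.
Tension-crack depth z_c = 2c/(γ√K_a) = 2×21.2/(21.1×0.5029) = 3.995 m.
σ_a at base = K_a γ H − 2c√K_a = 0.2530×21.1×8.7 − 2×21.2×0.5029 = 25.11 kPa.
P_a = ½ × 25.11 × (H − z_c) = 0.5×25.11×4.705 = 59.07 kN/m.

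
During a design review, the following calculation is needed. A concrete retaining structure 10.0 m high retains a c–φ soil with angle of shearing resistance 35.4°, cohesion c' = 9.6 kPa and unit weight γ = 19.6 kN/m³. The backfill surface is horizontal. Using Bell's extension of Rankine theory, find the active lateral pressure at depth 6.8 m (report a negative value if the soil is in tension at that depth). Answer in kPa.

25.6 kPa

K_a = (1 − sin φ)/(1 + sin φ) = 0.2664.
σ_a = K_a γ z − 2c√K_a = 0.2664×19.6×6.8 − 2×9.6×0.5161 = 25.60 kPa.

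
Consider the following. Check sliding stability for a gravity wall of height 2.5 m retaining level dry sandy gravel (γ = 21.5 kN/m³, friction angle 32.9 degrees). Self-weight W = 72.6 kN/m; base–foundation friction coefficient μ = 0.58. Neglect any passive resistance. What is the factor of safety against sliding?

K_a = tan²(45° − 32.9°/2) = 0.2960.
P_a = ½K_aγH² = 0.5×0.2960×21.5×2.5² = 19.89 kN/m, acting at H/3 = 0.8333 m above the base.
FS_sliding = μW / P_a = 0.58×72.6 / 19.89 = 2.117.

2.12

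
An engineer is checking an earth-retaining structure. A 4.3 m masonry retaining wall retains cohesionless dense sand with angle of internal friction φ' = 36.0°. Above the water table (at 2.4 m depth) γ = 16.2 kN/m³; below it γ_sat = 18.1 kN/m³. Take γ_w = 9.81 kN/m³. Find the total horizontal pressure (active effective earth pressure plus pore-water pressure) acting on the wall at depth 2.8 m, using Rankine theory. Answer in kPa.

14.9 kPa

K_a = (1 − sin φ)/(1 + sin φ) = 0.2596.
γ' = 18.1 − 9.81 = 8.290 kN/m³.
Effective vertical stress at 2.8 m: σ'_v = 16.2×2.4 + 8.290×0.400 = 42.20 kPa.
σ'_h = K_a σ'_v = 0.2596 × 42.20 = 10.95 kPa; u = γ_w × 0.400 = 3.924 kPa.
Total σ_h = 10.95 + 3.924 = 14.88 kPa.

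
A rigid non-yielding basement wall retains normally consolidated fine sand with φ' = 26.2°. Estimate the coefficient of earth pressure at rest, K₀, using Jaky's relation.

0.558

K₀ = 1 − sin φ' = 1 − sin 26.2° = 0.5585.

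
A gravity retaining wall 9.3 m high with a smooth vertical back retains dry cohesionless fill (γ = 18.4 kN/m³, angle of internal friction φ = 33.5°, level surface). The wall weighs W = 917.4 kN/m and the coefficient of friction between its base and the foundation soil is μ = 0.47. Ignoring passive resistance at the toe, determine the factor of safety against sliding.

1.88

K_a = tan²(45° − 33.5°/2) = 0.2887.
P_a = ½K_aγH² = 0.5×0.2887×18.4×9.3² = 229.7 kN/m, acting at H/3 = 3.100 m above the base.
FS_sliding = μW / P_a = 0.47×917.4 / 229.7 = 1.877.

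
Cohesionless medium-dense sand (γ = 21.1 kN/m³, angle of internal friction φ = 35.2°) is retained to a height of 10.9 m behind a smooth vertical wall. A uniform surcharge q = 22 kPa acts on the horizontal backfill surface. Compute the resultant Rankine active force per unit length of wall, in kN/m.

K_a = tan²(45° − φ/2) = 0.2687.
Soil triangle: ½ K_a γ H² = 0.5×0.2687×21.1×10.9² = 336.8 kN/m.
Surcharge rectangle: K_a q H = 0.2687×22×10.9 = 64.43 kN/m.
Total = 336.8 + 64.43 = 401.2 kN/m.

401 kN/m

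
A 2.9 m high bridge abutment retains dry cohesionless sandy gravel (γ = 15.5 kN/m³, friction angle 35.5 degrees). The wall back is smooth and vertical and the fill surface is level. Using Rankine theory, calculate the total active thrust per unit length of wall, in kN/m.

K_a = tan²(45° − φ/2) = 0.2653.
P_a = ½ K_a γ H² = 0.5 × 0.2653 × 15.5 × 2.9² = 17.29 kN/m.

17.3 kN/m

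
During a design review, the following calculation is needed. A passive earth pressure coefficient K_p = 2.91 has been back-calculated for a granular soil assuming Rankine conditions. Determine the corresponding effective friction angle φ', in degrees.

29.2°

K_p = (1+sin φ)/(1−sin φ) ⇒ sin φ = (K_p − 1)/(K_p + 1) = 0.4885.
φ = arcsin(0.4885) = 29.24°.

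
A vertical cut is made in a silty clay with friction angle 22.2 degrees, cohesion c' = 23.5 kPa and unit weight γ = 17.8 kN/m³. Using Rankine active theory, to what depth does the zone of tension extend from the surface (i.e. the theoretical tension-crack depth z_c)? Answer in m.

3.93 m

K_a = tan²(45° − 22.2°/2) = 0.4515; √K_a = 0.6720.
The active pressure is zero where K_a γ z = 2c√K_a, so z_c = 2c/(γ√K_a) = 2×23.5/(17.8×0.6720) = 3.929 m.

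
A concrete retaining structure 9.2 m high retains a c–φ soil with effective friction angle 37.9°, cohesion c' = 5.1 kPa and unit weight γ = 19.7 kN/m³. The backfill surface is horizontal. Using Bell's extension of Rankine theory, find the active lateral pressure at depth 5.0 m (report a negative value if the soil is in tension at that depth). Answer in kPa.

K_a = (1 − sin φ)/(1 + sin φ) = 0.2389.
σ_a = K_a γ z − 2c√K_a = 0.2389×19.7×5.0 − 2×5.1×0.4888 = 18.55 kPa.

18.5 kPa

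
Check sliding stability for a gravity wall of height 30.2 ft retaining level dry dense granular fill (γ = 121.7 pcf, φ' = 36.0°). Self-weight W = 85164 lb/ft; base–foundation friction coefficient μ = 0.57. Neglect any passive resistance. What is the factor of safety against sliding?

K_a = tan²(45° − 36.0°/2) = 0.2596.
P_a = ½K_aγH² = 0.5×0.2596×121.7×30.2² = 14410 lb/ft, acting at H/3 = 10.07 ft above the base.
FS_sliding = μW / P_a = 0.57×85164 / 14410 = 3.369.

3.37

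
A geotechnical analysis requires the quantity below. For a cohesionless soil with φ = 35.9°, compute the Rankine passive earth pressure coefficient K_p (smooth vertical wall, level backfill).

K_p = (1 + sin φ)/(1 − sin φ) = tan²(45° + 35.9°/2) = 3.835.

3.84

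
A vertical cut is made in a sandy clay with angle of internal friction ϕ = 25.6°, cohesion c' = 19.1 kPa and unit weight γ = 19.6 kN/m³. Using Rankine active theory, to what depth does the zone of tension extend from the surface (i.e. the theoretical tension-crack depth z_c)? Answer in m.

3.09 m

K_a = tan²(45° − 25.6°/2) = 0.3966; √K_a = 0.6297.
The active pressure is zero where K_a γ z = 2c√K_a, so z_c = 2c/(γ√K_a) = 2×19.1/(19.6×0.6297) = 3.095 m.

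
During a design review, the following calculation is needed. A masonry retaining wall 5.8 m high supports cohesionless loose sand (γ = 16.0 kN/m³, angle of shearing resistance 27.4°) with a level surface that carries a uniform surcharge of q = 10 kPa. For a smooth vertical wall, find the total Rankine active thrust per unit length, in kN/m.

K_a = tan²(45° − φ/2) = 0.3697.
Soil triangle: ½ K_a γ H² = 0.5×0.3697×16.0×5.8² = 99.49 kN/m.
Surcharge rectangle: K_a q H = 0.3697×10×5.8 = 21.44 kN/m.
Total = 99.49 + 21.44 = 120.9 kN/m.

121 kN/m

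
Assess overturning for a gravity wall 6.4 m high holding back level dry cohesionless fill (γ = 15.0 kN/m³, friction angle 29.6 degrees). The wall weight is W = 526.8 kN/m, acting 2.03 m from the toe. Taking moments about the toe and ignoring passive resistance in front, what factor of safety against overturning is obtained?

4.82

K_a = tan²(45° − 29.6°/2) = 0.3387.
P_a = ½K_aγH² = 0.5×0.3387×15.0×6.4² = 104.1 kN/m, acting at H/3 = 2.133 m above the base.
Overturning moment M_o = P_a × H/3 = 104.1 × 2.133 = 222.0.
Resisting moment M_r = W × 2.03 = 526.8 × 2.03 = 1069.
FS_overturning = M_r/M_o = 1069/222.0 = 4.817.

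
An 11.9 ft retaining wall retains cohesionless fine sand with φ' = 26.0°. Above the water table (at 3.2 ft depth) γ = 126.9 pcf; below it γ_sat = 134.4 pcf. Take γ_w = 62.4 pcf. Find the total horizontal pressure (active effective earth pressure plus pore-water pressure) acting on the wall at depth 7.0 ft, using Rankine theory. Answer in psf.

K_a = (1 − sin φ)/(1 + sin φ) = 0.3905.
γ' = 134.4 − 62.4 = 72.00 pcf.
Effective vertical stress at 7.0 ft: σ'_v = 126.9×3.2 + 72.00×3.80 = 679.7 psf.
σ'_h = K_a σ'_v = 0.3905 × 679.7 = 265.4 psf; u = γ_w × 3.80 = 237.1 psf.
Total σ_h = 265.4 + 237.1 = 502.5 psf.

503 psf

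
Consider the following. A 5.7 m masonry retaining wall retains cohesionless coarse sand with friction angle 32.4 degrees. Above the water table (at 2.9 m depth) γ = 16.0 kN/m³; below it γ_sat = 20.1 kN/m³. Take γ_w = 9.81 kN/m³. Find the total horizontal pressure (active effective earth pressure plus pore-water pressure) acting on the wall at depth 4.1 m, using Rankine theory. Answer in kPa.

29.5 kPa

K_a = (1 − sin φ)/(1 + sin φ) = 0.3022.
γ' = 20.1 − 9.81 = 10.29 kN/m³.
Effective vertical stress at 4.1 m: σ'_v = 16.0×2.9 + 10.29×1.20 = 58.75 kPa.
σ'_h = K_a σ'_v = 0.3022 × 58.75 = 17.76 kPa; u = γ_w × 1.20 = 11.77 kPa.
Total σ_h = 17.76 + 11.77 = 29.53 kPa.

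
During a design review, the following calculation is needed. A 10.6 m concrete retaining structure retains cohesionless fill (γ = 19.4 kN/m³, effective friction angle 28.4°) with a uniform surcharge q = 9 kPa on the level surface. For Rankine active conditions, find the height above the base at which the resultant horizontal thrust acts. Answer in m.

3.68 m

K_a = 0.3554.
Triangular part P₁ = ½K_aγH² = 387.3 at H/3 = 3.533 m; rectangular part P₂ = K_a q H = 33.90 at H/2 = 5.300 m.
ȳ = (P₁·3.533 + P₂·5.300)/(P₁+P₂) = 3.676 m.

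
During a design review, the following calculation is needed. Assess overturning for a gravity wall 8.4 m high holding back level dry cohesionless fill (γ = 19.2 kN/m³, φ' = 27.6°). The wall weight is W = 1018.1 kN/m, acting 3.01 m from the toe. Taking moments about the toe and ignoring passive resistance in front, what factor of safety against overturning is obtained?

K_a = tan²(45° − 27.6°/2) = 0.3668.
P_a = ½K_aγH² = 0.5×0.3668×19.2×8.4² = 248.4 kN/m, acting at H/3 = 2.800 m above the base.
Overturning moment M_o = P_a × H/3 = 248.4 × 2.800 = 695.6.
Resisting moment M_r = W × 3.01 = 1018.1 × 3.01 = 3064.
FS_overturning = M_r/M_o = 3064/695.6 = 4.405.

4.41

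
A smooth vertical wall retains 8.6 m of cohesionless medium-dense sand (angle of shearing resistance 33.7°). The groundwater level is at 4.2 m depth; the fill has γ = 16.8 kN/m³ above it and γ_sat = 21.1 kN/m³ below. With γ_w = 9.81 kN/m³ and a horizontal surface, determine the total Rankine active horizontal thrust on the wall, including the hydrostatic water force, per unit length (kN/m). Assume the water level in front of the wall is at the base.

K_a = tan²(45° − φ/2) = 0.2863.
γ' = 21.1 − 9.81 = 11.29 kN/m³. Depth below WT = 4.4 m.
σ'_h at WT = K_a γ d_w = 20.20 kPa; at base = 20.20 + K_a γ' × 4.4 = 34.42 kPa.
P₁ (0–4.2 m) = ½×20.20×4.2 = 42.42. P₂ (4.2–8.6 m) = ½(20.20+34.42)×4.4 = 120.2.
P_w = ½ γ_w h₂² = 0.5×9.81×4.4² = 94.96. Total = 42.42+120.2+94.96 = 257.6 kN/m.

258 kN/m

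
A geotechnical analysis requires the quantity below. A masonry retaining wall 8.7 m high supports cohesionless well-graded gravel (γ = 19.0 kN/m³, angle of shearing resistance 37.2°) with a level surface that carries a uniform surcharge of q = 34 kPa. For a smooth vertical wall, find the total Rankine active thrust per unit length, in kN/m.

K_a = tan²(45° − φ/2) = 0.2464.
Soil triangle: ½ K_a γ H² = 0.5×0.2464×19.0×8.7² = 177.2 kN/m.
Surcharge rectangle: K_a q H = 0.2464×34×8.7 = 72.89 kN/m.
Total = 177.2 + 72.89 = 250.1 kN/m.

250 kN/m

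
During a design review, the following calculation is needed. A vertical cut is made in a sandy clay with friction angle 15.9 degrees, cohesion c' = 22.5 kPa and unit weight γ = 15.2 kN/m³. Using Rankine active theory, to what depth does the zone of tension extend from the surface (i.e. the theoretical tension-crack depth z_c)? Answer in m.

K_a = tan²(45° − 15.9°/2) = 0.5699; √K_a = 0.7549.
The active pressure is zero where K_a γ z = 2c√K_a, so z_c = 2c/(γ√K_a) = 2×22.5/(15.2×0.7549) = 3.922 m.

3.92 m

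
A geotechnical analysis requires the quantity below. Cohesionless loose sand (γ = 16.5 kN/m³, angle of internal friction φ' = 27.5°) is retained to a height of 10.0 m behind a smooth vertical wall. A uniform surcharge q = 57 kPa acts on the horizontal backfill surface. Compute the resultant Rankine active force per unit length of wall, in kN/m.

514 kN/m

K_a = tan²(45° − φ/2) = 0.3682.
Soil triangle: ½ K_a γ H² = 0.5×0.3682×16.5×10.0² = 303.8 kN/m.
Surcharge rectangle: K_a q H = 0.3682×57×10.0 = 209.9 kN/m.
Total = 303.8 + 209.9 = 513.7 kN/m.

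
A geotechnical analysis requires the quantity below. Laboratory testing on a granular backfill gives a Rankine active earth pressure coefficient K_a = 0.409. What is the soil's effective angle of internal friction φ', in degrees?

K_a = tan²(45° − φ/2) ⇒ 45° − φ/2 = arctan(√0.409) = 32.60°.
φ = 2(45° − 32.60°) = 24.80°.

24.8°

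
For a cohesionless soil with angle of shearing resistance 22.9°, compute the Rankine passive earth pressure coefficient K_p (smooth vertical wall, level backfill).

2.27

K_p = (1 + sin φ)/(1 − sin φ) = tan²(45° + 22.9°/2) = 2.274.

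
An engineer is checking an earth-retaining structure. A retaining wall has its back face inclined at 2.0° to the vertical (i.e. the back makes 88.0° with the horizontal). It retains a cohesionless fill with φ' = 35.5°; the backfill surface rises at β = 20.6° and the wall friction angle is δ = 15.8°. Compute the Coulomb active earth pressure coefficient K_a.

K_a = sin²(α+φ) / [sin²α · sin(α−δ) · (1 + √{sin(φ+δ)sin(φ−β) / (sin(α−δ)sin(α+β))})²].
With α = 88.0°, φ = 35.5°, δ = 15.8°, β = 20.6°: K_a = 0.3377.

0.338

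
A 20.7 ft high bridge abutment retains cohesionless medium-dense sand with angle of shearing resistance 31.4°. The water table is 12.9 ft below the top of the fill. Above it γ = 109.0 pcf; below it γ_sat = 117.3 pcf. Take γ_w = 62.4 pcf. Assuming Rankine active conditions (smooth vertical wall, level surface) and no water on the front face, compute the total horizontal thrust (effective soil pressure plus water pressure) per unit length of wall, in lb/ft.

8730 lb/ft

K_a = tan²(45° − φ/2) = 0.3149.
γ' = 117.3 − 62.4 = 54.90 pcf. Depth below WT = 7.8 ft.
σ'_h at WT = K_a γ d_w = 442.8 psf; at base = 442.8 + K_a γ' × 7.8 = 577.7 psf.
P₁ (0–12.9 ft) = ½×442.8×12.9 = 2856. P₂ (12.9–20.7 ft) = ½(442.8+577.7)×7.8 = 3980.
P_w = ½ γ_w h₂² = 0.5×62.4×7.8² = 1898. Total = 2856+3980+1898 = 8734 lb/ft.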